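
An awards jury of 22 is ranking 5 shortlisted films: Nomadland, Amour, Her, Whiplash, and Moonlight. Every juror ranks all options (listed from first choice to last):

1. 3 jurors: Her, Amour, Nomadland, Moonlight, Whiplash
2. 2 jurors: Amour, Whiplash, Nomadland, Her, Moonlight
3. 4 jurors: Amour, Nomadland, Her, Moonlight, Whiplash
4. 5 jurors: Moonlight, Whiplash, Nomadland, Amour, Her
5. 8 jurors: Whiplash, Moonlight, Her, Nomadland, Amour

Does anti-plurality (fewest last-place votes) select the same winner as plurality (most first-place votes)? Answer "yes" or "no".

no

Anti-plurality — last-place votes: Nomadland 0, Amour 8, Her 5, Whiplash 7, Moonlight 2. Winner: Nomadland.
Plurality — first-place votes: Nomadland 0, Amour 6, Her 3, Whiplash 8, Moonlight 5. Winner: Whiplash.
The two methods disagree.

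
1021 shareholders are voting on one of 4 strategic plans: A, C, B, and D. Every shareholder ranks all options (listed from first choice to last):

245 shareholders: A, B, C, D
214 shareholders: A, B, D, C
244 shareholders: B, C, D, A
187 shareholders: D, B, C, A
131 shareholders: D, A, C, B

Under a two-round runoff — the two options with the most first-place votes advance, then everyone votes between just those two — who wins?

Round 1 first-place votes: A 459, C 0, B 244, D 318.
A and D advance.
Runoff: A is preferred to D by 459 voters; D by 562.
D wins the runoff.

D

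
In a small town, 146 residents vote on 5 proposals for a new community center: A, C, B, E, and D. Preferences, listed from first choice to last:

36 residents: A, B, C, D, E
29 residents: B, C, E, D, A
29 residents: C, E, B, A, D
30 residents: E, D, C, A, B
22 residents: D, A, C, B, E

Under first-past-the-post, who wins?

A

First-place votes: A 36, C 29, B 29, E 30, D 22.
A has the most first-place votes.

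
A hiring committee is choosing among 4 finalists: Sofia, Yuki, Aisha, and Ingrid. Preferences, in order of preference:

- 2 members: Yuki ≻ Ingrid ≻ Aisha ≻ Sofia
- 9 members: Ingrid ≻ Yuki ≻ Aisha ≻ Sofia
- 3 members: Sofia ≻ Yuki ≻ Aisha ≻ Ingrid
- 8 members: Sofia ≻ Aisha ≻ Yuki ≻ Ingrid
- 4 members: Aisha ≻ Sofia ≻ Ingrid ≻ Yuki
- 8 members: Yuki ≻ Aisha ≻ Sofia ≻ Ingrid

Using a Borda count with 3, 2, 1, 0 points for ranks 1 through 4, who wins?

Yuki

Sofia: 2·0 + 9·0 + 3·3 + 8·3 + 4·2 + 8·1 = 49
Yuki: 2·3 + 9·2 + 3·2 + 8·1 + 4·0 + 8·3 = 62
Aisha: 2·1 + 9·1 + 3·1 + 8·2 + 4·3 + 8·2 = 58
Ingrid: 2·2 + 9·3 + 3·0 + 8·0 + 4·1 + 8·0 = 35
Yuki has the highest Borda score (62).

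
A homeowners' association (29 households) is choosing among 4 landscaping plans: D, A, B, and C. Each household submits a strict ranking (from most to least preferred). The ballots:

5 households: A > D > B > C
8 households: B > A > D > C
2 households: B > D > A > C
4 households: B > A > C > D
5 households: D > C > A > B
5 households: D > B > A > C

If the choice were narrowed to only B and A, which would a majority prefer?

B

Voters preferring B to A: 19; preferring A to B: 10.
B wins the head-to-head.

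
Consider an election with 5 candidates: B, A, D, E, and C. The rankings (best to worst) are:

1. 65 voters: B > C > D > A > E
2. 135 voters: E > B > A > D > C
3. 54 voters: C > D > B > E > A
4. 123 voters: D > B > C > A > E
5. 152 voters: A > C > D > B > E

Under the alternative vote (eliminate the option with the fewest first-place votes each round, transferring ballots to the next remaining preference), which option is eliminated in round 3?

Round 1: B 65, A 152, D 123, E 135, C 54. Eliminate C.
Round 2: B 65, A 152, D 177, E 135. Eliminate B.
Round 3: A 152, D 242, E 135. Eliminate E.

E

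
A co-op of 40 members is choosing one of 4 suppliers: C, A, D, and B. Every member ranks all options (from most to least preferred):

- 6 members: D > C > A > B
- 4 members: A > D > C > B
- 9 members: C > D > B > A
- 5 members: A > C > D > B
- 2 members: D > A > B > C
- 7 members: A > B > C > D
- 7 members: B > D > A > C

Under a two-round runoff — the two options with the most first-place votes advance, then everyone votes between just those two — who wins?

Round 1 first-place votes: C 9, A 16, D 8, B 7.
A and C advance.
Runoff: A is preferred to C by 25 voters; C by 15.
A wins the runoff.

A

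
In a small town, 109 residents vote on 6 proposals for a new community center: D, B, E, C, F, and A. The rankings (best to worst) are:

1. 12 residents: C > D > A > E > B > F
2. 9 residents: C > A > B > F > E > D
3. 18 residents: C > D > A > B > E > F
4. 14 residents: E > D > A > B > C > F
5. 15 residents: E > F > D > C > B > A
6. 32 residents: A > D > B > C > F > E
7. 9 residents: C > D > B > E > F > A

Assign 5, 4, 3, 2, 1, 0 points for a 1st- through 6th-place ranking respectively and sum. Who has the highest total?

D

D: 12·4 + 9·0 + 18·4 + 14·4 + 15·3 + 32·4 + 9·4 = 385
B: 12·1 + 9·3 + 18·2 + 14·2 + 15·1 + 32·3 + 9·3 = 241
E: 12·2 + 9·1 + 18·1 + 14·5 + 15·5 + 32·0 + 9·2 = 214
C: 12·5 + 9·5 + 18·5 + 14·1 + 15·2 + 32·2 + 9·5 = 348
F: 12·0 + 9·2 + 18·0 + 14·0 + 15·4 + 32·1 + 9·1 = 119
A: 12·3 + 9·4 + 18·3 + 14·3 + 15·0 + 32·5 + 9·0 = 328
D has the highest Borda score (385).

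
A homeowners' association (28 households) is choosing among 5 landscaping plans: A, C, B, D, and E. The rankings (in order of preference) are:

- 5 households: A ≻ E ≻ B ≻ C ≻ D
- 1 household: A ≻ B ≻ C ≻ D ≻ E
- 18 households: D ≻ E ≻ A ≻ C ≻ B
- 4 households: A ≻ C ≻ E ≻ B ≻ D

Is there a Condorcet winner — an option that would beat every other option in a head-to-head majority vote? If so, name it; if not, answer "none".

D

D vs A: 18–10 for D.
D vs C: 18–10 for D.
D vs B: 18–10 for D.
D vs E: 19–9 for D.
D beats every other option head-to-head.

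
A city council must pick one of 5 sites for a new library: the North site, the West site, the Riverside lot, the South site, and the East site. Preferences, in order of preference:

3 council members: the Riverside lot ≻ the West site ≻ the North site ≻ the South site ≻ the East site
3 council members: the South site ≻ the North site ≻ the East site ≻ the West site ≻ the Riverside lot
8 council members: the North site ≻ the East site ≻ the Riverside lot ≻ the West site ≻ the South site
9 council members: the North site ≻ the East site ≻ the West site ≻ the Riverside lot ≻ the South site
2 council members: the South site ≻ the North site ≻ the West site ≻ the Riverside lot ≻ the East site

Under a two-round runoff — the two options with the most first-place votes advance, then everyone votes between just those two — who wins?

the North site

Round 1 first-place votes: the North site 17, the West site 0, the Riverside lot 3, the South site 5, the East site 0.
the North site and the South site advance.
Runoff: the North site is preferred to the South site by 20 voters; the South site by 5.
the North site wins the runoff.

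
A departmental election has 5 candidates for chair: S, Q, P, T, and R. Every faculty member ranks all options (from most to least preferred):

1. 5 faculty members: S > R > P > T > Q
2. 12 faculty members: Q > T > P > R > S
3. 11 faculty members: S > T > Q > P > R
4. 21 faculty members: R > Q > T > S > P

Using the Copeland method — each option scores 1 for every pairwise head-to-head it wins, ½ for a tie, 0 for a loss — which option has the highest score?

R

S: beats P; loses to Q, T, and R → score 1.
Q: beats S, P, and T; loses to R → score 3.
P: loses to S, Q, T, and R → score 0.
T: beats S and P; loses to Q and R → score 2.
R: beats S, Q, P, and T → score 4.
R has the best pairwise record.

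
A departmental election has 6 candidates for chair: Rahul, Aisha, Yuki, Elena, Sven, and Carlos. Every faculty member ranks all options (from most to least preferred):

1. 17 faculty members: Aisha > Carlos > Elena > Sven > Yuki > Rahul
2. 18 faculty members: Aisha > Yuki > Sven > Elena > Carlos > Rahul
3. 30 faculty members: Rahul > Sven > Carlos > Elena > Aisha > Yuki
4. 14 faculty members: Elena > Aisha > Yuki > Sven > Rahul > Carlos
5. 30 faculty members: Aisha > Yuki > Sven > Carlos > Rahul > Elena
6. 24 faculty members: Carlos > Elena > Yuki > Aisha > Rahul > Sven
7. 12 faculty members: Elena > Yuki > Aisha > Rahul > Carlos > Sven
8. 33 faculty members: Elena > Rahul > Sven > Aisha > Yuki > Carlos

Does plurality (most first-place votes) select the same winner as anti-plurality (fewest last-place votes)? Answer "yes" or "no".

Plurality — first-place votes: Rahul 30, Aisha 65, Yuki 0, Elena 59, Sven 0, Carlos 24. Winner: Aisha.
Anti-plurality — last-place votes: Rahul 35, Aisha 0, Yuki 30, Elena 30, Sven 36, Carlos 47. Winner: Aisha.
The two methods agree.

yes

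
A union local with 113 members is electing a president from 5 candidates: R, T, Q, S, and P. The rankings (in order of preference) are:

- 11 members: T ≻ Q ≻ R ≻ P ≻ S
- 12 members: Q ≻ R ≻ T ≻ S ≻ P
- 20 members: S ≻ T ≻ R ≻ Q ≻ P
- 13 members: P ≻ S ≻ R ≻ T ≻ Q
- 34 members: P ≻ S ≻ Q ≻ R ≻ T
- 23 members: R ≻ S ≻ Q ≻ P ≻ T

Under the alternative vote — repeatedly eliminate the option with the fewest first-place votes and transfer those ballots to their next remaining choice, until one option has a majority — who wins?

Round 1: R 23, T 11, Q 12, S 20, P 47. Eliminate T.
Round 2: R 23, Q 23, S 20, P 47. Eliminate S.
Round 3: R 43, Q 23, P 47. Eliminate Q.
Round 4: R 66, P 47. R has a majority.

R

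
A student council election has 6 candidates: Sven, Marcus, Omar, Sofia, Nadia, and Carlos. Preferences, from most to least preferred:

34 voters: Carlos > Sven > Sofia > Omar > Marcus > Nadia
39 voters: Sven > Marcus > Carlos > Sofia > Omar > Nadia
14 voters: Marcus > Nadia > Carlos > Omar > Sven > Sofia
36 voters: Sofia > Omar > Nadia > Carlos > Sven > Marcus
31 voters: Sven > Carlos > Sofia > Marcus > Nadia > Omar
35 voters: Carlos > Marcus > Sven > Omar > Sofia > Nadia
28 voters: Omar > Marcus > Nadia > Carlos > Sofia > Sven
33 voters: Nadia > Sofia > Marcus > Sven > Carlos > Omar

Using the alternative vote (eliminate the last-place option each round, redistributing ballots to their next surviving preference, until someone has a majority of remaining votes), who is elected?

Round 1: Sven 70, Marcus 14, Omar 28, Sofia 36, Nadia 33, Carlos 69. Eliminate Marcus.
Round 2: Sven 70, Omar 28, Sofia 36, Nadia 47, Carlos 69. Eliminate Omar.
Round 3: Sven 70, Sofia 36, Nadia 75, Carlos 69. Eliminate Sofia.
Round 4: Sven 70, Nadia 111, Carlos 69. Eliminate Carlos.
Round 5: Sven 139, Nadia 111. Sven has a majority.

Sven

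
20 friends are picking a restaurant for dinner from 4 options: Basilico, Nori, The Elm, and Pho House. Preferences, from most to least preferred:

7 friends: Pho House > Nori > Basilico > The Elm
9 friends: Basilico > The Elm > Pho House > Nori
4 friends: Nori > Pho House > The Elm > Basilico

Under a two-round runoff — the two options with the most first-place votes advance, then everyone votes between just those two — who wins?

Round 1 first-place votes: Basilico 9, Nori 4, The Elm 0, Pho House 7.
Basilico and Pho House advance.
Runoff: Basilico is preferred to Pho House by 9 voters; Pho House by 11.
Pho House wins the runoff.

Pho House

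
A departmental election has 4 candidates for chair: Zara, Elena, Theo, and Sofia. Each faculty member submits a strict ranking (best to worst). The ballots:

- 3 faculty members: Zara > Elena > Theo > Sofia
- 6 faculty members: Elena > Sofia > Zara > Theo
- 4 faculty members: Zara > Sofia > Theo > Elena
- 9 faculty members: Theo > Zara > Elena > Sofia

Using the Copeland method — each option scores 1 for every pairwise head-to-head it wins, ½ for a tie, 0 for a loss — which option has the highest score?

Zara

Zara: beats Elena, Theo, and Sofia → score 3.
Elena: beats Sofia; loses to Zara and Theo → score 1.
Theo: beats Elena and Sofia; loses to Zara → score 2.
Sofia: loses to Zara, Elena, and Theo → score 0.
Zara has the best pairwise record.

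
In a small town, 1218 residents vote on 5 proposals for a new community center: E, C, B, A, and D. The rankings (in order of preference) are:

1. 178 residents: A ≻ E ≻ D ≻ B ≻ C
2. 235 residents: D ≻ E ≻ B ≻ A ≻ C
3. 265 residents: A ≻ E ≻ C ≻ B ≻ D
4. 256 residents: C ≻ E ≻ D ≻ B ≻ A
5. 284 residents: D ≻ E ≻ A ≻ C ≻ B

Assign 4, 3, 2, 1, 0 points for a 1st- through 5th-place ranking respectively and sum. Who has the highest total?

E

E: 178·3 + 235·3 + 265·3 + 256·3 + 284·3 = 3654
C: 178·0 + 235·0 + 265·2 + 256·4 + 284·1 = 1838
B: 178·1 + 235·2 + 265·1 + 256·1 + 284·0 = 1169
A: 178·4 + 235·1 + 265·4 + 256·0 + 284·2 = 2575
D: 178·2 + 235·4 + 265·0 + 256·2 + 284·4 = 2944
E has the highest Borda score (3654).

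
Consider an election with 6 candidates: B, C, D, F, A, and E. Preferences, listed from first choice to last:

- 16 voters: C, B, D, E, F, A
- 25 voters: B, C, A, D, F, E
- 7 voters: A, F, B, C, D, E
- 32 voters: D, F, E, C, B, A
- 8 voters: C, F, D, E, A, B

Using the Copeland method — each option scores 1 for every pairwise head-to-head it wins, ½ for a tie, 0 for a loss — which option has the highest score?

B: beats D, A, and E; loses to C and F → score 3.
C: beats B, D, F, A, and E → score 5.
D: beats F, A, and E; loses to B and C → score 3.
F: beats B, A, and E; loses to C and D → score 3.
A: loses to B, C, D, F, and E → score 0.
E: beats A; loses to B, C, D, and F → score 1.
C has the best pairwise record.

C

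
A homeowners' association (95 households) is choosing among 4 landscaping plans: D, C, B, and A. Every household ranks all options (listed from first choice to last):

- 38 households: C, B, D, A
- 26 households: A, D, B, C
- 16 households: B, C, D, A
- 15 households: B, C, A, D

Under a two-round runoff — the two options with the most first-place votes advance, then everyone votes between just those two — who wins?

Round 1 first-place votes: D 0, C 38, B 31, A 26.
C and B advance.
Runoff: C is preferred to B by 38 voters; B by 57.
B wins the runoff.

B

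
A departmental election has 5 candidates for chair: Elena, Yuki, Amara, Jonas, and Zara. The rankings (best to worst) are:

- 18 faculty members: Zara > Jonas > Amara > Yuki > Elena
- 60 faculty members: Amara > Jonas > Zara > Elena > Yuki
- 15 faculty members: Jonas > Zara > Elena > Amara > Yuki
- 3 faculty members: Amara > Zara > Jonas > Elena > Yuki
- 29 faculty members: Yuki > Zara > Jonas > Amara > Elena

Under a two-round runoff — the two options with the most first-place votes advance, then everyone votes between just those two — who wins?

Round 1 first-place votes: Elena 0, Yuki 29, Amara 63, Jonas 15, Zara 18.
Amara and Yuki advance.
Runoff: Amara is preferred to Yuki by 96 voters; Yuki by 29.
Amara wins the runoff.

Amara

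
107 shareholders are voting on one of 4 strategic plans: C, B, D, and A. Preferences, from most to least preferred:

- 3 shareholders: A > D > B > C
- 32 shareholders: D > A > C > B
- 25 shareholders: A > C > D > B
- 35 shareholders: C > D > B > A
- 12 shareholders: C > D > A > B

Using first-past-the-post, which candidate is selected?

First-place votes: C 47, B 0, D 32, A 28.
C has the most first-place votes.

C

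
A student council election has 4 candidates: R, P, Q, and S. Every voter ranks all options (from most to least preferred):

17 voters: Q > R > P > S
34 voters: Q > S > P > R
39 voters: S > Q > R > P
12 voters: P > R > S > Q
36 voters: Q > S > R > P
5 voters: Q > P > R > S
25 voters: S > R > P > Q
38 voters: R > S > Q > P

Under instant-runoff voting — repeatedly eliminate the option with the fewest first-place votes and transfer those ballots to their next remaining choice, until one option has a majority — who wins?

S

Round 1: R 38, P 12, Q 92, S 64. Eliminate P.
Round 2: R 50, Q 92, S 64. Eliminate R.
Round 3: Q 92, S 114. S has a majority.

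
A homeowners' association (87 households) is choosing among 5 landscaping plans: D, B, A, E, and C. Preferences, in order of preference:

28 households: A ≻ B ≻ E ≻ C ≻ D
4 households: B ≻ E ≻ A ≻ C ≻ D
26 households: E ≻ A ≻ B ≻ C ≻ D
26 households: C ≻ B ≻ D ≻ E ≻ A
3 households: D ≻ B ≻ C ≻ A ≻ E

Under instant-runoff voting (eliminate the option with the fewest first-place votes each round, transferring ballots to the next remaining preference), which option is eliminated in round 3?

A

Round 1: D 3, B 4, A 28, E 26, C 26. Eliminate D.
Round 2: B 7, A 28, E 26, C 26. Eliminate B.
Round 3: A 28, E 30, C 29. Eliminate A.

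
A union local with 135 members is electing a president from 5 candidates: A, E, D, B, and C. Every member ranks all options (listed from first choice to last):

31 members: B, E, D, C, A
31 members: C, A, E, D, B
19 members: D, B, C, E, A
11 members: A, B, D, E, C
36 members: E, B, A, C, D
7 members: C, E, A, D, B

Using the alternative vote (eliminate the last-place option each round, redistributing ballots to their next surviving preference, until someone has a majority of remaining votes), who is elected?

B

Round 1: A 11, E 36, D 19, B 31, C 38. Eliminate A.
Round 2: E 36, D 19, B 42, C 38. Eliminate D.
Round 3: E 36, B 61, C 38. Eliminate E.
Round 4: B 97, C 38. B has a majority.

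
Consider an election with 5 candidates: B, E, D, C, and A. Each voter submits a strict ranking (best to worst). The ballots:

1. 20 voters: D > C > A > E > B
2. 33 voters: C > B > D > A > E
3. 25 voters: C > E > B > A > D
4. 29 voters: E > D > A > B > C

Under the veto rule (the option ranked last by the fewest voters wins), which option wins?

Last-place votes: B 20, E 33, D 25, C 29, A 0.
A is ranked last by the fewest voters, so A wins.

A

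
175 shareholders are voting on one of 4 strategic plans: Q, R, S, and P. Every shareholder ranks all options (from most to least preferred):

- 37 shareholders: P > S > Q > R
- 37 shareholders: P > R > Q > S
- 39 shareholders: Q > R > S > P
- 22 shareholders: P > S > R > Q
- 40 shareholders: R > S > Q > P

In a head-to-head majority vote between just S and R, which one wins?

R

Voters preferring S to R: 59; preferring R to S: 116.
R wins the head-to-head.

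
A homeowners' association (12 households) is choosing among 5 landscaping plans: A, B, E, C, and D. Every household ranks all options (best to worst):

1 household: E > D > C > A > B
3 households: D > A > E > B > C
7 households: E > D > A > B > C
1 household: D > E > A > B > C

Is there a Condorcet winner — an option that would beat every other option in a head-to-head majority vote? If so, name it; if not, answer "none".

E

E vs A: 9–3 for E.
E vs B: 12–0 for E.
E vs C: 12–0 for E.
E vs D: 8–4 for E.
E beats every other option head-to-head.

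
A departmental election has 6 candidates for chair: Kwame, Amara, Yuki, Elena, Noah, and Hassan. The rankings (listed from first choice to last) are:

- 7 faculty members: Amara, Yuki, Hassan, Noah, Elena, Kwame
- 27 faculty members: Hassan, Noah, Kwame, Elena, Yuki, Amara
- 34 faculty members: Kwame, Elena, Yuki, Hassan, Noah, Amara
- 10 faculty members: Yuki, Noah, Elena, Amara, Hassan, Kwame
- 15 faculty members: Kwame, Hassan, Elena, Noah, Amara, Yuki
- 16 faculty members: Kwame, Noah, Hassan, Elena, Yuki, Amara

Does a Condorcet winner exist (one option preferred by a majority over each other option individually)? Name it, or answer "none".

Kwame

Kwame vs Amara: 92–17 for Kwame.
Kwame vs Yuki: 92–17 for Kwame.
Kwame vs Elena: 92–17 for Kwame.
Kwame vs Noah: 65–44 for Kwame.
Kwame vs Hassan: 65–44 for Kwame.
Kwame beats every other option head-to-head.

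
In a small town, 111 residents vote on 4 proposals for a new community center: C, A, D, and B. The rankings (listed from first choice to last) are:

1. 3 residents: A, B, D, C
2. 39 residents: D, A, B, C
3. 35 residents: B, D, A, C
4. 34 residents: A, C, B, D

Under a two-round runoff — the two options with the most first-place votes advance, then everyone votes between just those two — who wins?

Round 1 first-place votes: C 0, A 37, D 39, B 35.
D and A advance.
Runoff: D is preferred to A by 74 voters; A by 37.
D wins the runoff.

D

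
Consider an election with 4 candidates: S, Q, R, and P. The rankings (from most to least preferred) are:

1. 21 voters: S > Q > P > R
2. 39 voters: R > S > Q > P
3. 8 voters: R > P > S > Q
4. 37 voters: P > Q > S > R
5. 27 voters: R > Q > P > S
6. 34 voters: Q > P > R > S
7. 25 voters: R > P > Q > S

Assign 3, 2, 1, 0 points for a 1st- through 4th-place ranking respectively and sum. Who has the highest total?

Q

S: 21·3 + 39·2 + 8·1 + 37·1 + 27·0 + 34·0 + 25·0 = 186
Q: 21·2 + 39·1 + 8·0 + 37·2 + 27·2 + 34·3 + 25·1 = 336
R: 21·0 + 39·3 + 8·3 + 37·0 + 27·3 + 34·1 + 25·3 = 331
P: 21·1 + 39·0 + 8·2 + 37·3 + 27·1 + 34·2 + 25·2 = 293
Q has the highest Borda score (336).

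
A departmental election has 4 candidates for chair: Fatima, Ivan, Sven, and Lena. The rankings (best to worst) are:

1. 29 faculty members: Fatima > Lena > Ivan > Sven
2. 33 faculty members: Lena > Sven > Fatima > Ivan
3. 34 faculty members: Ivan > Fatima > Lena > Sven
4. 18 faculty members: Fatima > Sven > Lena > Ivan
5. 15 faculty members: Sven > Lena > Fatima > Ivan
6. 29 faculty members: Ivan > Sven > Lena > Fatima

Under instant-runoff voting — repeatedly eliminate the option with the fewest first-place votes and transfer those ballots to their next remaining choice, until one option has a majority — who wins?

Round 1: Fatima 47, Ivan 63, Sven 15, Lena 33. Eliminate Sven.
Round 2: Fatima 47, Ivan 63, Lena 48. Eliminate Fatima.
Round 3: Ivan 63, Lena 95. Lena has a majority.

Lena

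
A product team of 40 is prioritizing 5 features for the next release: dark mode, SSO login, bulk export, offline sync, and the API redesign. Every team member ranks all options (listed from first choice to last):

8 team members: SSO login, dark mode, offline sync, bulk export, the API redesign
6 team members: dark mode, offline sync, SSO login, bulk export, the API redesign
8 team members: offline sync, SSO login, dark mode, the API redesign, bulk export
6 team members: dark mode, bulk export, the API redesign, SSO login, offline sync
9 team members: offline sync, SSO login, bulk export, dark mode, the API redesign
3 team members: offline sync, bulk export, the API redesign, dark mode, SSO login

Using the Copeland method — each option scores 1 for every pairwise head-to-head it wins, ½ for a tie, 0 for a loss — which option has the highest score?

offline sync

dark mode: beats bulk export and the API redesign; ties offline sync; loses to SSO login → score 2.5.
SSO login: beats dark mode, bulk export, and the API redesign; loses to offline sync → score 3.
bulk export: beats the API redesign; loses to dark mode, SSO login, and offline sync → score 1.
offline sync: beats SSO login, bulk export, and the API redesign; ties dark mode → score 3.5.
the API redesign: loses to dark mode, SSO login, bulk export, and offline sync → score 0.
offline sync has the best pairwise record.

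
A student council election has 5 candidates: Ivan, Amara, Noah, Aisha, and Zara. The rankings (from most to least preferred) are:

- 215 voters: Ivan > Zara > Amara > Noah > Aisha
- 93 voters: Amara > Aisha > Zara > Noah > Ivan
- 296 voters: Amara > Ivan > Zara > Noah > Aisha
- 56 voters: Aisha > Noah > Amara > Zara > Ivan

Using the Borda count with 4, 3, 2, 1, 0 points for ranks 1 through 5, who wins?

Ivan: 215·4 + 93·0 + 296·3 + 56·0 = 1748
Amara: 215·2 + 93·4 + 296·4 + 56·2 = 2098
Noah: 215·1 + 93·1 + 296·1 + 56·3 = 772
Aisha: 215·0 + 93·3 + 296·0 + 56·4 = 503
Zara: 215·3 + 93·2 + 296·2 + 56·1 = 1479
Amara has the highest Borda score (2098).

Amara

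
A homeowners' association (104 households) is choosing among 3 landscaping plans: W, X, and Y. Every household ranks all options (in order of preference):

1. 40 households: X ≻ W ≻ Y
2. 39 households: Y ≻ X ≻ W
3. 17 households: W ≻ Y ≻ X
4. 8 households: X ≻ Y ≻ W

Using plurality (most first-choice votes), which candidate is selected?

X

First-place votes: W 17, X 48, Y 39.
X has the most first-place votes.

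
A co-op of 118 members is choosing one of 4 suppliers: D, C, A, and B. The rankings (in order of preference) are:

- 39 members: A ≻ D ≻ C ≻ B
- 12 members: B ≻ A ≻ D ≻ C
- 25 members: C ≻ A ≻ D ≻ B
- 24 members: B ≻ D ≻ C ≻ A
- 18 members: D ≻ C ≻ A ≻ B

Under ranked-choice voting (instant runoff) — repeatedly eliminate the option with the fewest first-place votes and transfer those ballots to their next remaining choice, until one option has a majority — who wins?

C

Round 1: D 18, C 25, A 39, B 36. Eliminate D.
Round 2: C 43, A 39, B 36. Eliminate B.
Round 3: C 67, A 51. C has a majority.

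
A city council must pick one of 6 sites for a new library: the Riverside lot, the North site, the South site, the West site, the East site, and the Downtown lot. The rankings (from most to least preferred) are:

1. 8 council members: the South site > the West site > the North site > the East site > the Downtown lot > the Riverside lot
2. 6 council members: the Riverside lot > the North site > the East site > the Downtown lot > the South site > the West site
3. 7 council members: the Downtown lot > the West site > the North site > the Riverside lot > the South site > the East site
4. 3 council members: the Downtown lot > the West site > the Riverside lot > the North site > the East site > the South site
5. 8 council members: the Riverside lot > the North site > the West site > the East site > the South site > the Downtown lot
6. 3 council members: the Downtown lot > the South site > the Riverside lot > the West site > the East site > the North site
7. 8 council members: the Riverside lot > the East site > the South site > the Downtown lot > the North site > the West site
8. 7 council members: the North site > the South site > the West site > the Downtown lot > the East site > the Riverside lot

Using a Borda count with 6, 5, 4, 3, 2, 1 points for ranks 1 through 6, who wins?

the North site

the Riverside lot: 8·1 + 6·6 + 7·3 + 3·4 + 8·6 + 3·4 + 8·6 + 7·1 = 192
the North site: 8·4 + 6·5 + 7·4 + 3·3 + 8·5 + 3·1 + 8·2 + 7·6 = 200
the South site: 8·6 + 6·2 + 7·2 + 3·1 + 8·2 + 3·5 + 8·4 + 7·5 = 175
the West site: 8·5 + 6·1 + 7·5 + 3·5 + 8·4 + 3·3 + 8·1 + 7·4 = 173
the East site: 8·3 + 6·4 + 7·1 + 3·2 + 8·3 + 3·2 + 8·5 + 7·2 = 145
the Downtown lot: 8·2 + 6·3 + 7·6 + 3·6 + 8·1 + 3·6 + 8·3 + 7·3 = 165
the North site has the highest Borda score (200).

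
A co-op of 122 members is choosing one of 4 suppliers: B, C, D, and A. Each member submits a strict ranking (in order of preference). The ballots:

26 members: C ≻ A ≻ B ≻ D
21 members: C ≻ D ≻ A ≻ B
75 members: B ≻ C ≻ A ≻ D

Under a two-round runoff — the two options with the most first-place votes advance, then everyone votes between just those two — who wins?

B

Round 1 first-place votes: B 75, C 47, D 0, A 0.
B and C advance.
Runoff: B is preferred to C by 75 voters; C by 47.
B wins the runoff.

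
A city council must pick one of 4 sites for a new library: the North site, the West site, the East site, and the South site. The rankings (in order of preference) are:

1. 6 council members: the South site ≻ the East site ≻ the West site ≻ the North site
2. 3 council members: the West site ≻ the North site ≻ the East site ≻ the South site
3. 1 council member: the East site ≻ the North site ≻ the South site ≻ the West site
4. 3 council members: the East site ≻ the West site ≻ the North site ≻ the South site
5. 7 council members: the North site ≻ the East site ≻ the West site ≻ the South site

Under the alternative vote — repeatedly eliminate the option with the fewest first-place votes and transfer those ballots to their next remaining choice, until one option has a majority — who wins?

Round 1: the North site 7, the West site 3, the East site 4, the South site 6. Eliminate the West site.
Round 2: the North site 10, the East site 4, the South site 6. Eliminate the East site.
Round 3: the North site 14, the South site 6. The North site has a majority.

the North site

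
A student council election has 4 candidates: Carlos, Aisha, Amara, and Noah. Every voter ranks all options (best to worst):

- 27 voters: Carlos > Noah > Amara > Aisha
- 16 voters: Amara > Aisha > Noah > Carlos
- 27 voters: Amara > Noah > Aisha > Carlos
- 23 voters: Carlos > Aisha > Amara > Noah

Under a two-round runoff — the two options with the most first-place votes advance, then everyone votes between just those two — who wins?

Carlos

Round 1 first-place votes: Carlos 50, Aisha 0, Amara 43, Noah 0.
Carlos and Amara advance.
Runoff: Carlos is preferred to Amara by 50 voters; Amara by 43.
Carlos wins the runoff.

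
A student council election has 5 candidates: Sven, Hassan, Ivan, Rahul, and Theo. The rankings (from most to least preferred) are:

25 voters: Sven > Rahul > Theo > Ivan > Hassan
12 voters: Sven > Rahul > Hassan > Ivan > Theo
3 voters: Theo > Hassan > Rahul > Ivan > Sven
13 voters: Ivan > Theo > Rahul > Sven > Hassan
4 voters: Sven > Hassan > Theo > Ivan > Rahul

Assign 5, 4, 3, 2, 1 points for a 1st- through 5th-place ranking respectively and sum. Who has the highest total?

Sven

Sven: 25·5 + 12·5 + 3·1 + 13·2 + 4·5 = 234
Hassan: 25·1 + 12·3 + 3·4 + 13·1 + 4·4 = 102
Ivan: 25·2 + 12·2 + 3·2 + 13·5 + 4·2 = 153
Rahul: 25·4 + 12·4 + 3·3 + 13·3 + 4·1 = 200
Theo: 25·3 + 12·1 + 3·5 + 13·4 + 4·3 = 166
Sven has the highest Borda score (234).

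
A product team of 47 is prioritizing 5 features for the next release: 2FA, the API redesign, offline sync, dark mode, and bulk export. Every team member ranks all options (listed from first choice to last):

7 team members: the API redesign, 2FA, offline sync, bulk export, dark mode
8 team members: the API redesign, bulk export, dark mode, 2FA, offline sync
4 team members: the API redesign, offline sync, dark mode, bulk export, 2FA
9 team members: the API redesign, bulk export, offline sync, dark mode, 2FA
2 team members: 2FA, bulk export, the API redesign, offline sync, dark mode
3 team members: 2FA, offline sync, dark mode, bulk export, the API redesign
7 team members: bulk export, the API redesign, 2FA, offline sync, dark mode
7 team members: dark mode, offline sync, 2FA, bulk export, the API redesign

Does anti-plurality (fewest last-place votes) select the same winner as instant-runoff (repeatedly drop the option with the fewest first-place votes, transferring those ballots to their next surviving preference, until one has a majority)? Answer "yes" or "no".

Anti-plurality — last-place votes: 2FA 13, the API redesign 10, offline sync 8, dark mode 16, bulk export 0. Winner: bulk export.
Instant-runoff — R1 2FA 5, the API redesign 28, offline sync 0, dark mode 7, bulk export 7 (the API redesign winner). Winner: the API redesign.
The two methods disagree.

no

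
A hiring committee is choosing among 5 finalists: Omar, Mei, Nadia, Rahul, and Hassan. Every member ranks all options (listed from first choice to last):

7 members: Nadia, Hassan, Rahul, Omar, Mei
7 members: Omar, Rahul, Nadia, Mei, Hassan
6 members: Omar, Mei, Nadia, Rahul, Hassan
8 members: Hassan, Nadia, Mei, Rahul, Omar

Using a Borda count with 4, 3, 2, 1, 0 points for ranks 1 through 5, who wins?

Omar: 7·1 + 7·4 + 6·4 + 8·0 = 59
Mei: 7·0 + 7·1 + 6·3 + 8·2 = 41
Nadia: 7·4 + 7·2 + 6·2 + 8·3 = 78
Rahul: 7·2 + 7·3 + 6·1 + 8·1 = 49
Hassan: 7·3 + 7·0 + 6·0 + 8·4 = 53
Nadia has the highest Borda score (78).

Nadia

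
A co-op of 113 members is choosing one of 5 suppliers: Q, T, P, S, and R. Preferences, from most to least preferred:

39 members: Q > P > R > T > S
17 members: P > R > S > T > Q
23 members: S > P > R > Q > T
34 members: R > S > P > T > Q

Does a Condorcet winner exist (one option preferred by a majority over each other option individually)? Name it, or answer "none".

Checking pairwise contests:
P beats Q 74–39.
Q beats T 62–51.
S beats P 57–56.
R beats S 90–23.
P beats R 79–34.
Every option loses at least one head-to-head, so there is no Condorcet winner.

none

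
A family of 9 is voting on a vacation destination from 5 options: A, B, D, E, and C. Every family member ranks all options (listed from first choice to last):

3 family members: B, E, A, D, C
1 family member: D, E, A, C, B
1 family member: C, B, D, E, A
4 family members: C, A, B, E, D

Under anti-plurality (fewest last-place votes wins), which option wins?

E

Last-place votes: A 1, B 1, D 4, E 0, C 3.
E is ranked last by the fewest voters, so E wins.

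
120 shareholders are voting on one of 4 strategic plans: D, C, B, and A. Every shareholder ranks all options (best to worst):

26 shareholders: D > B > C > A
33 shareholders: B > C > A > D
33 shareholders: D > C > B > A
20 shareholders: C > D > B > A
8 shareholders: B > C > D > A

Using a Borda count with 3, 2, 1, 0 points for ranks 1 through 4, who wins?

C

D: 26·3 + 33·0 + 33·3 + 20·2 + 8·1 = 225
C: 26·1 + 33·2 + 33·2 + 20·3 + 8·2 = 234
B: 26·2 + 33·3 + 33·1 + 20·1 + 8·3 = 228
A: 26·0 + 33·1 + 33·0 + 20·0 + 8·0 = 33
C has the highest Borda score (234).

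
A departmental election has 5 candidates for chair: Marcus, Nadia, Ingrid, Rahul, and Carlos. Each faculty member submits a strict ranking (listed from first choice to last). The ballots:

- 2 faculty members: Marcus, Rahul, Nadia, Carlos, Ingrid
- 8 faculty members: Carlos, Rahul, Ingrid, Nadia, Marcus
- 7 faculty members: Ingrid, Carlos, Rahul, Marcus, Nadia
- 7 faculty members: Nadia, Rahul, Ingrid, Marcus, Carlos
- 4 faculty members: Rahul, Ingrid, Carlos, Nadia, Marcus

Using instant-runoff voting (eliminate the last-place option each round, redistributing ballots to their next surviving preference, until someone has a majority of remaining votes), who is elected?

Round 1: Marcus 2, Nadia 7, Ingrid 7, Rahul 4, Carlos 8. Eliminate Marcus.
Round 2: Nadia 7, Ingrid 7, Rahul 6, Carlos 8. Eliminate Rahul.
Round 3: Nadia 9, Ingrid 11, Carlos 8. Eliminate Carlos.
Round 4: Nadia 9, Ingrid 19. Ingrid has a majority.

Ingrid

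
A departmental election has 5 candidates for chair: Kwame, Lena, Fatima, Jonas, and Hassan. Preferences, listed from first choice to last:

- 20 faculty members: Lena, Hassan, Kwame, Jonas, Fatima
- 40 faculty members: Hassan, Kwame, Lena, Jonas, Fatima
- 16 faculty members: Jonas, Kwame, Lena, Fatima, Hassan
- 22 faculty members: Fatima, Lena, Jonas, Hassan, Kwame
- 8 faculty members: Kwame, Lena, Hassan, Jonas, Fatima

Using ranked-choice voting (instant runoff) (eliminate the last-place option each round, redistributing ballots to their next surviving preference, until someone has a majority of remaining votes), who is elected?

Round 1: Kwame 8, Lena 20, Fatima 22, Jonas 16, Hassan 40. Eliminate Kwame.
Round 2: Lena 28, Fatima 22, Jonas 16, Hassan 40. Eliminate Jonas.
Round 3: Lena 44, Fatima 22, Hassan 40. Eliminate Fatima.
Round 4: Lena 66, Hassan 40. Lena has a majority.

Lena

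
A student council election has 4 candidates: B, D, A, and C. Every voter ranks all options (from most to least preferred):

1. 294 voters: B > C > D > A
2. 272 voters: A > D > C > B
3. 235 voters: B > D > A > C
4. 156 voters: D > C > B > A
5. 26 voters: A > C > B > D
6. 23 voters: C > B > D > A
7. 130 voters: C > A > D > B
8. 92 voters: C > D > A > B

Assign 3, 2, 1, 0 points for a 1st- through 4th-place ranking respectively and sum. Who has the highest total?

B: 294·3 + 272·0 + 235·3 + 156·1 + 26·1 + 23·2 + 130·0 + 92·0 = 1815
D: 294·1 + 272·2 + 235·2 + 156·3 + 26·0 + 23·1 + 130·1 + 92·2 = 2113
A: 294·0 + 272·3 + 235·1 + 156·0 + 26·3 + 23·0 + 130·2 + 92·1 = 1481
C: 294·2 + 272·1 + 235·0 + 156·2 + 26·2 + 23·3 + 130·3 + 92·3 = 1959
D has the highest Borda score (2113).

D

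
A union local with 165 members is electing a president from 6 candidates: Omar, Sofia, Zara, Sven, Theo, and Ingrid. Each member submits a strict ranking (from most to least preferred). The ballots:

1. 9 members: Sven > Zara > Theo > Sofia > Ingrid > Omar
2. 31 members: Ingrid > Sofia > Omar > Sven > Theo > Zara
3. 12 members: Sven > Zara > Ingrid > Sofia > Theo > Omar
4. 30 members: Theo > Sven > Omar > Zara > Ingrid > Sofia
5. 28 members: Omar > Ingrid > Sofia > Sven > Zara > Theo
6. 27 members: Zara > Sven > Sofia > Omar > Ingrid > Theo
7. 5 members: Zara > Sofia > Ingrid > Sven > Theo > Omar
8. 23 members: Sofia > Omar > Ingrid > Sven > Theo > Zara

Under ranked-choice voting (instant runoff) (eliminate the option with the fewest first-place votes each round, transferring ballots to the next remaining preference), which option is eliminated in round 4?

Round 1: Omar 28, Sofia 23, Zara 32, Sven 21, Theo 30, Ingrid 31. Eliminate Sven.
Round 2: Omar 28, Sofia 23, Zara 53, Theo 30, Ingrid 31. Eliminate Sofia.
Round 3: Omar 51, Zara 53, Theo 30, Ingrid 31. Eliminate Theo.
Round 4: Omar 81, Zara 53, Ingrid 31. Eliminate Ingrid.

Ingrid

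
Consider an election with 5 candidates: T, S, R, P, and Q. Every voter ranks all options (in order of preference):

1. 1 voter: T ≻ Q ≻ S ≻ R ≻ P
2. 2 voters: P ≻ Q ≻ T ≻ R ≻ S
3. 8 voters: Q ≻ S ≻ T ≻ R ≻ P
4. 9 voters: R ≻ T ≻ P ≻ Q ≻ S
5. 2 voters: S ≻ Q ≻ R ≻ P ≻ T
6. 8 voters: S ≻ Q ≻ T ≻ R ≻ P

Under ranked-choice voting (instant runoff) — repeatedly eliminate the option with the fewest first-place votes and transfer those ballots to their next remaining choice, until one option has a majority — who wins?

Round 1: T 1, S 10, R 9, P 2, Q 8. Eliminate T.
Round 2: S 10, R 9, P 2, Q 9. Eliminate P.
Round 3: S 10, R 9, Q 11. Eliminate R.
Round 4: S 10, Q 20. Q has a majority.

Q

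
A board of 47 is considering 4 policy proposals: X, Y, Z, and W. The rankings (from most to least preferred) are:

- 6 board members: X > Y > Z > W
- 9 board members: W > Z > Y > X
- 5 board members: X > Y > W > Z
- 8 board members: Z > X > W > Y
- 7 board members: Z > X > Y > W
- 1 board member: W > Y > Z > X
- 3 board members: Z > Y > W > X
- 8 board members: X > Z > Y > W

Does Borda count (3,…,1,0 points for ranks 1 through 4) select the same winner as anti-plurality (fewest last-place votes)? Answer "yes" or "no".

yes

Borda — scores: X 87, Y 54, Z 95, W 46. Winner: Z.
Anti-plurality — last-place votes: X 13, Y 8, Z 5, W 21. Winner: Z.
The two methods agree.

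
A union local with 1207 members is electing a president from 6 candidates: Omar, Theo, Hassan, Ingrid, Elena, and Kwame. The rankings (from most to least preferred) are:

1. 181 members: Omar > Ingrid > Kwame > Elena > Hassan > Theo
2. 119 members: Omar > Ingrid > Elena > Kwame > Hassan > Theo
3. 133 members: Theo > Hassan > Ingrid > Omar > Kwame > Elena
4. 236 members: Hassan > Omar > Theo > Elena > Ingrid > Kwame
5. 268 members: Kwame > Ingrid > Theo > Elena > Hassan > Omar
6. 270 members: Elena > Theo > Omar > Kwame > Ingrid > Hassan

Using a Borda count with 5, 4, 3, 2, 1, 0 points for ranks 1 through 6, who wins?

Omar

Omar: 181·5 + 119·5 + 133·2 + 236·4 + 268·0 + 270·3 = 3520
Theo: 181·0 + 119·0 + 133·5 + 236·3 + 268·3 + 270·4 = 3257
Hassan: 181·1 + 119·1 + 133·4 + 236·5 + 268·1 + 270·0 = 2280
Ingrid: 181·4 + 119·4 + 133·3 + 236·1 + 268·4 + 270·1 = 3177
Elena: 181·2 + 119·3 + 133·0 + 236·2 + 268·2 + 270·5 = 3077
Kwame: 181·3 + 119·2 + 133·1 + 236·0 + 268·5 + 270·2 = 2794
Omar has the highest Borda score (3520).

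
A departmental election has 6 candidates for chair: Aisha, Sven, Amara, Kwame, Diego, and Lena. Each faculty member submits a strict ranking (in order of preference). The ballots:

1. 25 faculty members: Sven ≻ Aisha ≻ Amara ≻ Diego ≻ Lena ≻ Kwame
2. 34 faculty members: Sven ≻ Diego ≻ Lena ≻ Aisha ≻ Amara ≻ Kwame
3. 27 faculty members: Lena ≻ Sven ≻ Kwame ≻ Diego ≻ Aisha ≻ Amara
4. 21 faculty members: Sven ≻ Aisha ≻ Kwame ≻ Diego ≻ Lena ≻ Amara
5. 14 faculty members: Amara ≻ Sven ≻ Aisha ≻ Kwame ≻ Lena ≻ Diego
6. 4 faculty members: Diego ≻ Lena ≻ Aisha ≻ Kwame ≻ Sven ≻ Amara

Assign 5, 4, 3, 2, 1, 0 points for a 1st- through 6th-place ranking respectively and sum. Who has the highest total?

Aisha: 25·4 + 34·2 + 27·1 + 21·4 + 14·3 + 4·3 = 333
Sven: 25·5 + 34·5 + 27·4 + 21·5 + 14·4 + 4·1 = 568
Amara: 25·3 + 34·1 + 27·0 + 21·0 + 14·5 + 4·0 = 179
Kwame: 25·0 + 34·0 + 27·3 + 21·3 + 14·2 + 4·2 = 180
Diego: 25·2 + 34·4 + 27·2 + 21·2 + 14·0 + 4·5 = 302
Lena: 25·1 + 34·3 + 27·5 + 21·1 + 14·1 + 4·4 = 313
Sven has the highest Borda score (568).

Sven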